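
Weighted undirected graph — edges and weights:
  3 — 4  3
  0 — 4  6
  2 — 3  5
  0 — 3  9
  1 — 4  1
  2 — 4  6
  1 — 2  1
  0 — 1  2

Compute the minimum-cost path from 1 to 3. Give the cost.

4

Comparing a few candidate routes:
1 -> 2 -> 4 -> 3: 1 + 6 + 3 = 10
1 -> 2 -> 3: 1 + 5 = 6
1 -> 4 -> 3: 1 + 3 = 4
1 -> 0 -> 4 -> 3: 2 + 6 + 3 = 11
Best route has total 4.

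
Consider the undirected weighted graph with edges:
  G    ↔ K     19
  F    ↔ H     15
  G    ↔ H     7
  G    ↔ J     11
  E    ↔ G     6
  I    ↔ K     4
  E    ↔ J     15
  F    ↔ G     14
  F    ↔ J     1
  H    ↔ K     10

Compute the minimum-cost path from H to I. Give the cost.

14

Candidate routes:
H-G-K-I: 7 + 19 + 4 = 30
H-F-J-E-G-K-I: 15 + 1 + 15 + 6 + 19 + 4 = 60
H-K-I: 10 + 4 = 14
H-F-J-G-K-I: 15 + 1 + 11 + 19 + 4 = 50
H-F-G-K-I: 15 + 14 + 19 + 4 = 52
Shortest: 14.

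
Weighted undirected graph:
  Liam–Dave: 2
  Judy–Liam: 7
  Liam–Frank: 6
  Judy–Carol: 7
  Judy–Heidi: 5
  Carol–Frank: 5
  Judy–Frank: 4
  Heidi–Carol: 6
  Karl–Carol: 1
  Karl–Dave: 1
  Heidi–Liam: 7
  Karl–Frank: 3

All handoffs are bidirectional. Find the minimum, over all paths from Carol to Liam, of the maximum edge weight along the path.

2

A few of the Carol→Liam routes:
Carol → Frank → Karl → Dave → Liam: max(5, 3, 1, 2) = 5
Carol → Heidi → Judy → Frank → Karl → Dave → Liam: max(6, 5, 4, 3, 1, 2) = 6
Carol → Frank → Liam: max(5, 6) = 6
Carol → Heidi → Judy → Frank → Liam: max(6, 5, 4, 6) = 6
Carol → Karl → Dave → Liam: max(1, 1, 2) = 2
Smallest bottleneck: 2.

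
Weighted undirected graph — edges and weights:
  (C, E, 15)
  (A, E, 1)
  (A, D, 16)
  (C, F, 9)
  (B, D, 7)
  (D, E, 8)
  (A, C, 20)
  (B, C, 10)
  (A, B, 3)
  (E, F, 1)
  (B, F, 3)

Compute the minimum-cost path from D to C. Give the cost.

17

Comparing a few candidate routes:
D - B - C: 7 + 10 = 17
D - B - F - C: 7 + 3 + 9 = 19
D - E - F - C: 8 + 1 + 9 = 18
Shortest: 17.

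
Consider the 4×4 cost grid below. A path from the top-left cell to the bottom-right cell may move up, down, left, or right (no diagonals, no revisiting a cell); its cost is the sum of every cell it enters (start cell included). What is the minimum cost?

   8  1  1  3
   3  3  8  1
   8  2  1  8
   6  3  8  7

Take (0,0) → (0,1) → (0,2) → (0,3) → (1,3) → (2,3) → (3,3) for a total of 8 + 1 + 1 + 3 + 1 + 8 + 7 = 29.

29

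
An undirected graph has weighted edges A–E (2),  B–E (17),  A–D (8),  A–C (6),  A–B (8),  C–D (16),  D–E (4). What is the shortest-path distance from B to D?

14

Some routes from B to D:
B-E-A-D: 17 + 2 + 8 = 27
B-E-D: 17 + 4 = 21
B-A-E-D: 8 + 2 + 4 = 14
B-A-D: 8 + 8 = 16
The minimum is 14.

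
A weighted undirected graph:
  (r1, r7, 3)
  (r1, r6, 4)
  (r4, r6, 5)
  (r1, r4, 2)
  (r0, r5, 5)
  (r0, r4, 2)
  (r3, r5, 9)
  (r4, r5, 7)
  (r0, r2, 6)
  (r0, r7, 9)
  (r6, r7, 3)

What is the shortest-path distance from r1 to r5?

Comparing a few candidate routes:
r1 → r6 → r4 → r0 → r5: 4 + 5 + 2 + 5 = 16
r1 → r4 → r0 → r5: 2 + 2 + 5 = 9
r1 → r4 → r5: 2 + 7 = 9
Best route has total 9.

9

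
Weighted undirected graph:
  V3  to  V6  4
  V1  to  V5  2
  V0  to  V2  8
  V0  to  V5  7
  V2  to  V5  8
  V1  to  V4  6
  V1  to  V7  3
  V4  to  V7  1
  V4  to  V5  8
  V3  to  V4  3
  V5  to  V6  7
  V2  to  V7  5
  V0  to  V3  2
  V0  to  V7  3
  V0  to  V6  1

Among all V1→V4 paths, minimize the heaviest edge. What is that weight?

Checking several routes:
V1 -> V7 -> V0 -> V3 -> V4: max(3, 3, 2, 3) = 3
V1 -> V7 -> V4: max(3, 1) = 3
V1 -> V7 -> V0 -> V6 -> V3 -> V4: max(3, 3, 1, 4, 3) = 4
V1 -> V4: max(6) = 6
Best route has worst link 3.

3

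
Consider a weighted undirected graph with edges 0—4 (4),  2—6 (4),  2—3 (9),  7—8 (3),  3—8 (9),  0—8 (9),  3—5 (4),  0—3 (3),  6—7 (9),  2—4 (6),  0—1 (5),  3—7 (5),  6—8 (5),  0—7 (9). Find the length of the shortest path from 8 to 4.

13

A few of the 8→4 routes:
8 -> 7 -> 3 -> 0 -> 4: 3 + 5 + 3 + 4 = 15
8 -> 3 -> 0 -> 4: 9 + 3 + 4 = 16
8 -> 6 -> 2 -> 4: 5 + 4 + 6 = 15
8 -> 0 -> 4: 9 + 4 = 13
The minimum is 13.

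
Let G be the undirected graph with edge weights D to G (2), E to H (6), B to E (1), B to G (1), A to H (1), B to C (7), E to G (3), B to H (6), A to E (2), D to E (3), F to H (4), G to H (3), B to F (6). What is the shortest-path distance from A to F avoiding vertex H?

Paths from A to F avoiding H:
A - E - D - G - B - F: 2 + 3 + 2 + 1 + 6 = 14
A - E - G - B - F: 2 + 3 + 1 + 6 = 12
A - E - B - F: 2 + 1 + 6 = 9
The minimum is 9.

9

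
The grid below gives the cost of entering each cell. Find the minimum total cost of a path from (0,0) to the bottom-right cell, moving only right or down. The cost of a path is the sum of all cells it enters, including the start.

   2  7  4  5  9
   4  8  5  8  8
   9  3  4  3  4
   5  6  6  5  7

Take (0,0)→(1,0)→(1,1)→(2,1)→(2,2)→(2,3)→(2,4)→(3,4) for a total of 2 + 4 + 8 + 3 + 4 + 3 + 4 + 7 = 35.
(Top row then right column would cost 46.)

35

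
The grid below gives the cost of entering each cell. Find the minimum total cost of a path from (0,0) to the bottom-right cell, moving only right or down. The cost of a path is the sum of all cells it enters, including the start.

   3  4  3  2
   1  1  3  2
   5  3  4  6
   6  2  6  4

20

Best path: (0,0) -> (1,0) -> (1,1) -> (1,2) -> (1,3) -> (2,3) -> (3,3)
Cost: 3 + 1 + 1 + 3 + 2 + 6 + 4 = 20
For comparison, the top-then-right route costs 24.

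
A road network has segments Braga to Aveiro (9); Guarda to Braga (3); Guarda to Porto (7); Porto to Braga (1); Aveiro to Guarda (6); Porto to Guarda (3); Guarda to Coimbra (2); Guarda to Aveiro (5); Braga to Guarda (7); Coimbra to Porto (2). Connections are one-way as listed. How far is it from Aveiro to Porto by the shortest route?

10

Candidate routes:
Aveiro-Guarda-Porto: 6 + 7 = 13
Aveiro-Guarda-Coimbra-Porto: 6 + 2 + 2 = 10
Best route has total 10.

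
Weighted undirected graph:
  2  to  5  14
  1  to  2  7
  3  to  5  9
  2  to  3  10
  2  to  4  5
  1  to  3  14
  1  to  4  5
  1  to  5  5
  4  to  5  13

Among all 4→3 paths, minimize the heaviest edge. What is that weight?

Some routes from 4 to 3:
4→5→1→2→3: max(13, 5, 7, 10) = 13
4→2→1→5→3: max(5, 7, 5, 9) = 9
4→1→2→3: max(5, 7, 10) = 10
4→1→5→3: max(5, 5, 9) = 9
4→5→3: max(13, 9) = 13
4→2→3: max(5, 10) = 10
The minimum achievable maximum is 9.

9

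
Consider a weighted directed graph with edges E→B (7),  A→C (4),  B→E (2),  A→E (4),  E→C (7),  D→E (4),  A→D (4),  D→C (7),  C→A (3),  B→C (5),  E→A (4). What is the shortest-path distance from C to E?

7

Candidate routes:
C-A-D-E: 3 + 4 + 4 = 11
C-A-E: 3 + 4 = 7
The minimum is 7.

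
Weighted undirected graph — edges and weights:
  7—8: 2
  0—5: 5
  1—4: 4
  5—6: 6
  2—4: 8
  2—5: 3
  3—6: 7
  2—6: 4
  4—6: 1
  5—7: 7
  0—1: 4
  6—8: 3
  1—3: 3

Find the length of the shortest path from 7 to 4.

6

Checking several routes:
7 -> 8 -> 6 -> 4: 2 + 3 + 1 = 6
7 -> 8 -> 6 -> 2 -> 4: 2 + 3 + 4 + 8 = 17
7 -> 5 -> 2 -> 6 -> 4: 7 + 3 + 4 + 1 = 15
7 -> 5 -> 2 -> 4: 7 + 3 + 8 = 18
7 -> 5 -> 6 -> 4: 7 + 6 + 1 = 14
Best route has total 6.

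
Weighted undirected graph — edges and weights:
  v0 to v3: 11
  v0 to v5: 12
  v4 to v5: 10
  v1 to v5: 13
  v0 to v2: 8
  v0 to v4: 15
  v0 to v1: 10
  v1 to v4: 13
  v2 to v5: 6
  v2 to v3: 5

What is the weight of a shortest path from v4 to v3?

Comparing a few candidate routes:
v4 - v0 - v3: 15 + 11 = 26
v4 - v5 - v0 - v3: 10 + 12 + 11 = 33
v4 - v0 - v2 - v3: 15 + 8 + 5 = 28
v4 - v1 - v0 - v3: 13 + 10 + 11 = 34
v4 - v5 - v2 - v3: 10 + 6 + 5 = 21
Best route has total 21.

21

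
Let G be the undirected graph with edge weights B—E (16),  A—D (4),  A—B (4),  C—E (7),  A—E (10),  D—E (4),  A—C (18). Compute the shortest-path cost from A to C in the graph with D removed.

17

Paths from A to C avoiding D:
A - B - E - C: 4 + 16 + 7 = 27
A - E - C: 10 + 7 = 17
A - C: 18
Best route has total 17.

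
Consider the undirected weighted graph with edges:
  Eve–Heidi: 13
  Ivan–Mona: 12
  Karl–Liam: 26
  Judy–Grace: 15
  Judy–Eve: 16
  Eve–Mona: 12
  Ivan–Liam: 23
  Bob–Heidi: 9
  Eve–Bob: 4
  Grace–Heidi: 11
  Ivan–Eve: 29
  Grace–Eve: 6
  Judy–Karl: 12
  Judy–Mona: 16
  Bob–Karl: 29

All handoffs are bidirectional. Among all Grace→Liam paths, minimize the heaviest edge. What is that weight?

23

Some routes from Grace to Liam:
Grace -> Heidi -> Bob -> Eve -> Judy -> Mona -> Ivan -> Liam: max(11, 9, 4, 16, 16, 12, 23) = 23
Grace -> Heidi -> Eve -> Mona -> Ivan -> Liam: max(11, 13, 12, 12, 23) = 23
Grace -> Heidi -> Bob -> Eve -> Mona -> Ivan -> Liam: max(11, 9, 4, 12, 12, 23) = 23
Grace -> Judy -> Mona -> Ivan -> Liam: max(15, 16, 12, 23) = 23
Grace -> Heidi -> Eve -> Judy -> Mona -> Ivan -> Liam: max(11, 13, 16, 16, 12, 23) = 23
The minimum achievable maximum is 23.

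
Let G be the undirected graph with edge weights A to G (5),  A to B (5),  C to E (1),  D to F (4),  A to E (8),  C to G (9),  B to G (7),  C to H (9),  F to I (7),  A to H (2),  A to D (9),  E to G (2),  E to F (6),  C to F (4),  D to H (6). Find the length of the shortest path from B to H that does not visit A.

19

Some routes from B to H avoiding A:
B -> G -> E -> C -> F -> D -> H: 7 + 2 + 1 + 4 + 4 + 6 = 24
B -> G -> E -> C -> H: 7 + 2 + 1 + 9 = 19
B -> G -> E -> F -> D -> H: 7 + 2 + 6 + 4 + 6 = 25
Best route has total 19.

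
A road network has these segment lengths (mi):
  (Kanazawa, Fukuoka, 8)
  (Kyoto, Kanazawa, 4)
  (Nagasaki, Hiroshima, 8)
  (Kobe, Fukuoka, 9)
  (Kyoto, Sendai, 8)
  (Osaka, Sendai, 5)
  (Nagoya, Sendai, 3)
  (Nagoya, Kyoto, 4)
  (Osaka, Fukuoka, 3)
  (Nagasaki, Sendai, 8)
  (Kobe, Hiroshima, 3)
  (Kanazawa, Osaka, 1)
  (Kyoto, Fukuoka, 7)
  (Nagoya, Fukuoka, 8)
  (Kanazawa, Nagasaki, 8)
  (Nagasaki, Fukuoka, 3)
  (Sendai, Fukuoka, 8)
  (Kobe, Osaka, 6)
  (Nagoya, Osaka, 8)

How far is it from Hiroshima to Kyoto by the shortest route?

14

Checking several routes:
Hiroshima -> Nagasaki -> Fukuoka -> Osaka -> Kanazawa -> Kyoto: 8 + 3 + 3 + 1 + 4 = 19
Hiroshima -> Kobe -> Fukuoka -> Kyoto: 3 + 9 + 7 = 19
Hiroshima -> Kobe -> Osaka -> Kanazawa -> Kyoto: 3 + 6 + 1 + 4 = 14
Hiroshima -> Kobe -> Osaka -> Fukuoka -> Kyoto: 3 + 6 + 3 + 7 = 19
Hiroshima -> Nagasaki -> Fukuoka -> Kyoto: 8 + 3 + 7 = 18
Shortest: 14 mi.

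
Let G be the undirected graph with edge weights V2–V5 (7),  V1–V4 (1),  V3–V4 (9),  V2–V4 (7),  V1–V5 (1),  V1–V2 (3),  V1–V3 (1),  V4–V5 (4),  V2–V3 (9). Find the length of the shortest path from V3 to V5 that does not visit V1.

13

Paths from V3 to V5 avoiding V1:
V3→V4→V2→V5: 9 + 7 + 7 = 23
V3→V2→V4→V5: 9 + 7 + 4 = 20
V3→V4→V5: 9 + 4 = 13
V3→V2→V5: 9 + 7 = 16
Best route has total 13.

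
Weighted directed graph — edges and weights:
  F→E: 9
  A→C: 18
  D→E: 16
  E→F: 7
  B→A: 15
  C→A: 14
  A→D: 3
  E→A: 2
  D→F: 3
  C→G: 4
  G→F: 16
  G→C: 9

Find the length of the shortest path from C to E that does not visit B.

Candidate routes:
C - A - D - F - E: 14 + 3 + 3 + 9 = 29
C - A - D - E: 14 + 3 + 16 = 33
C - G - F - E: 4 + 16 + 9 = 29
The minimum is 29.

29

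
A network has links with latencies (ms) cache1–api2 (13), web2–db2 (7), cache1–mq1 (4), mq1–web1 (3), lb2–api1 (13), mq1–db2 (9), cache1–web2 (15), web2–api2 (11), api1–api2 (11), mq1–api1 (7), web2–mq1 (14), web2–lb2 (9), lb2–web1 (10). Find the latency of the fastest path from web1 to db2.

12

Some routes from web1 to db2:
web1→mq1→cache1→web2→db2: 3 + 4 + 15 + 7 = 29
web1→mq1→web2→db2: 3 + 14 + 7 = 24
web1→lb2→web2→db2: 10 + 9 + 7 = 26
web1→mq1→db2: 3 + 9 = 12
Shortest: 12 ms.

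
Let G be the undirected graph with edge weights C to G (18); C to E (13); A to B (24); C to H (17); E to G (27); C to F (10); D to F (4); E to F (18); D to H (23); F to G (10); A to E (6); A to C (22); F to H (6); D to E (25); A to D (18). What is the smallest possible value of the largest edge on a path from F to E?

Some routes from F to E:
F -> D -> A -> E: max(4, 18, 6) = 18
F -> C -> E: max(10, 13) = 13
F -> E: max(18) = 18
F -> H -> C -> E: max(6, 17, 13) = 17
F -> D -> A -> C -> E: max(4, 18, 22, 13) = 22
F -> G -> C -> E: max(10, 18, 13) = 18
Best route has worst link 13.

13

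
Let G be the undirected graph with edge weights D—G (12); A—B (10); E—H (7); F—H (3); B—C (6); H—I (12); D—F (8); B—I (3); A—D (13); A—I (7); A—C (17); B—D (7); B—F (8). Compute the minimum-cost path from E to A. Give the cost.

26

Checking several routes:
E→H→I→B→A: 7 + 12 + 3 + 10 = 32
E→H→F→D→A: 7 + 3 + 8 + 13 = 31
E→H→F→B→I→A: 7 + 3 + 8 + 3 + 7 = 28
E→H→I→A: 7 + 12 + 7 = 26
E→H→F→B→A: 7 + 3 + 8 + 10 = 28
E→H→F→D→B→I→A: 7 + 3 + 8 + 7 + 3 + 7 = 35
The minimum is 26.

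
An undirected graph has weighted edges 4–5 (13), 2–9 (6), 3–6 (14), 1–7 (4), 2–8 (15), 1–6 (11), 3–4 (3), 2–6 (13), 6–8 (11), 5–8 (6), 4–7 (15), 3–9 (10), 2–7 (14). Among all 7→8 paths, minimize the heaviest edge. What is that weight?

A few of the 7→8 routes:
7-2-6-8: max(14, 13, 11) = 14
7-1-6-8: max(4, 11, 11) = 11
7-1-6-2-9-3-4-5-8: max(4, 11, 13, 6, 10, 3, 13, 6) = 13
Smallest bottleneck: 11.

11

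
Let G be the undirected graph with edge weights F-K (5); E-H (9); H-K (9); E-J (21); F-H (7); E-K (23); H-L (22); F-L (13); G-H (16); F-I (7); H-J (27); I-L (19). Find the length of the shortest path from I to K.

A few of the I→K routes:
I - F - H - K: 7 + 7 + 9 = 23
I - L - F - K: 19 + 13 + 5 = 37
I - F - H - E - K: 7 + 7 + 9 + 23 = 46
I - F - K: 7 + 5 = 12
Best route has total 12.

12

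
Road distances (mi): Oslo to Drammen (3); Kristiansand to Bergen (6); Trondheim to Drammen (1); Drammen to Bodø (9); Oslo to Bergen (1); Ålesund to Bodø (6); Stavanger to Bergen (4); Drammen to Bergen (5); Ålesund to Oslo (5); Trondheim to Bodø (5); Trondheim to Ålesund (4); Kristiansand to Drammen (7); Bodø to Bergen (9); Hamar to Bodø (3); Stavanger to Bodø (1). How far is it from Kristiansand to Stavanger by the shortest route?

10

Comparing a few candidate routes:
Kristiansand-Drammen-Trondheim-Bodø-Stavanger: 7 + 1 + 5 + 1 = 14
Kristiansand-Bergen-Stavanger: 6 + 4 = 10
Kristiansand-Bergen-Bodø-Stavanger: 6 + 9 + 1 = 16
Kristiansand-Drammen-Bergen-Stavanger: 7 + 5 + 4 = 16
Kristiansand-Bergen-Oslo-Drammen-Trondheim-Bodø-Stavanger: 6 + 1 + 3 + 1 + 5 + 1 = 17
Kristiansand-Drammen-Oslo-Bergen-Stavanger: 7 + 3 + 1 + 4 = 15
Best route has total 10 mi.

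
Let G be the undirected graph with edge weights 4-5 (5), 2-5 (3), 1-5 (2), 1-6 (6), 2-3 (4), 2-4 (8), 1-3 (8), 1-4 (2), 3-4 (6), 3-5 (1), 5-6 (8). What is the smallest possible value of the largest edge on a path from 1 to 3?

2

Comparing a few candidate routes:
1 → 5 → 3: max(2, 1) = 2
1 → 4 → 5 → 2 → 3: max(2, 5, 3, 4) = 5
1 → 5 → 2 → 3: max(2, 3, 4) = 4
1 → 4 → 5 → 3: max(2, 5, 1) = 5
1 → 5 → 4 → 3: max(2, 5, 6) = 6
1 → 4 → 3: max(2, 6) = 6
Smallest bottleneck: 2.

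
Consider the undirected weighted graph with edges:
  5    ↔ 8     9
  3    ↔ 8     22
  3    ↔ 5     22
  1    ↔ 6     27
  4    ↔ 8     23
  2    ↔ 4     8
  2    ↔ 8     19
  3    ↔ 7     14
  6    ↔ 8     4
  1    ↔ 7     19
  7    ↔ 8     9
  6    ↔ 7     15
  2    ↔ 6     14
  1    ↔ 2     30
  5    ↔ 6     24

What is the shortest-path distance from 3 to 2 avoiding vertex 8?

Some routes from 3 to 2 avoiding 8:
3 -> 7 -> 1 -> 2: 14 + 19 + 30 = 63
3 -> 7 -> 1 -> 6 -> 2: 14 + 19 + 27 + 14 = 74
3 -> 7 -> 6 -> 2: 14 + 15 + 14 = 43
3 -> 5 -> 6 -> 2: 22 + 24 + 14 = 60
3 -> 7 -> 6 -> 1 -> 2: 14 + 15 + 27 + 30 = 86
Shortest: 43.

43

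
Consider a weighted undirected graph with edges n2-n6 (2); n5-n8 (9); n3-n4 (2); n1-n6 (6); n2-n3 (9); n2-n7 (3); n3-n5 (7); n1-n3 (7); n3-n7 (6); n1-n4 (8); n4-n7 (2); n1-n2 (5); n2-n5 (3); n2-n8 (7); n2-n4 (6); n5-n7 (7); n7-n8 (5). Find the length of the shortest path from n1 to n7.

Checking several routes:
n1 - n4 - n7: 8 + 2 = 10
n1 - n2 - n7: 5 + 3 = 8
n1 - n3 - n4 - n7: 7 + 2 + 2 = 11
Best route has total 8.

8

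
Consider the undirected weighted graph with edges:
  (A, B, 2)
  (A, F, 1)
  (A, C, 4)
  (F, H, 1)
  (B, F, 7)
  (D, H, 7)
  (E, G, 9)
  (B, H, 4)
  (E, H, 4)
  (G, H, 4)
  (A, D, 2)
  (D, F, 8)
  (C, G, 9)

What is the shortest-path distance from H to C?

6

Some routes from H to C:
H - B - A - C: 4 + 2 + 4 = 10
H - G - C: 4 + 9 = 13
H - D - A - C: 7 + 2 + 4 = 13
H - F - A - C: 1 + 1 + 4 = 6
Best route has total 6.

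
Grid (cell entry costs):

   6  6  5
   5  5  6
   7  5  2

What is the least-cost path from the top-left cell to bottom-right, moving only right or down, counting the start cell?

Take (0,0) -> (1,0) -> (1,1) -> (2,1) -> (2,2) for a total of 6 + 5 + 5 + 5 + 2 = 23.
For comparison, the top-then-right route costs 25.

23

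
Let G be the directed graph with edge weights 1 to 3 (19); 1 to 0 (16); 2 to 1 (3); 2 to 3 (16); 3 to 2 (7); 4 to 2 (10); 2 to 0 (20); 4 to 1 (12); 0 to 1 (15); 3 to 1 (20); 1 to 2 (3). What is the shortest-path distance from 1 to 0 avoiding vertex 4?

16

Paths from 1 to 0 avoiding 4:
1 - 0: 16
1 - 3 - 2 - 0: 19 + 7 + 20 = 46
1 - 2 - 0: 3 + 20 = 23
Best route has total 16.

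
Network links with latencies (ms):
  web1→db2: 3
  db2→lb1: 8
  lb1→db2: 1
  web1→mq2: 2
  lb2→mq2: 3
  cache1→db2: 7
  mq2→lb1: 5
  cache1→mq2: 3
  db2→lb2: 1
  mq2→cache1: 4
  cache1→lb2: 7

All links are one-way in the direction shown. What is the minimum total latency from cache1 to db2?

Candidate routes:
cache1 → mq2 → lb1 → db2: 3 + 5 + 1 = 9
cache1 → lb2 → mq2 → lb1 → db2: 7 + 3 + 5 + 1 = 16
cache1 → db2: 7
Best route has total 7 ms.

7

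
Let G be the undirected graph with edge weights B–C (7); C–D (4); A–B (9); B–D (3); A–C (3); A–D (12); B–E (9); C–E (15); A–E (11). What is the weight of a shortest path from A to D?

7

A few of the A→D routes:
A - E - B - D: 11 + 9 + 3 = 23
A - C - D: 3 + 4 = 7
A - B - D: 9 + 3 = 12
A - D: 12
A - C - B - D: 3 + 7 + 3 = 13
A - B - C - D: 9 + 7 + 4 = 20
Shortest: 7.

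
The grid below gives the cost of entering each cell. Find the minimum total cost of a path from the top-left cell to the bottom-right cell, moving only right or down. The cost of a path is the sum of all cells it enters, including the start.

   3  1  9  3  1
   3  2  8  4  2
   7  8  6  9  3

22

Path r0c0 -> r0c1 -> r0c2 -> r0c3 -> r0c4 -> r1c4 -> r2c4: 3 + 1 + 9 + 3 + 1 + 2 + 3 = 22.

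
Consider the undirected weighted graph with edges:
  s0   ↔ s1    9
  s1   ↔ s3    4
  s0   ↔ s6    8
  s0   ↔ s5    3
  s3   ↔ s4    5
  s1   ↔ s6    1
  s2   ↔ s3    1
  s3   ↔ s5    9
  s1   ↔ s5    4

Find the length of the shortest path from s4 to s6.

A few of the s4→s6 routes:
s4 - s3 - s1 - s5 - s0 - s6: 5 + 4 + 4 + 3 + 8 = 24
s4 - s3 - s5 - s1 - s6: 5 + 9 + 4 + 1 = 19
s4 - s3 - s5 - s0 - s6: 5 + 9 + 3 + 8 = 25
s4 - s3 - s1 - s6: 5 + 4 + 1 = 10
The minimum is 10.

10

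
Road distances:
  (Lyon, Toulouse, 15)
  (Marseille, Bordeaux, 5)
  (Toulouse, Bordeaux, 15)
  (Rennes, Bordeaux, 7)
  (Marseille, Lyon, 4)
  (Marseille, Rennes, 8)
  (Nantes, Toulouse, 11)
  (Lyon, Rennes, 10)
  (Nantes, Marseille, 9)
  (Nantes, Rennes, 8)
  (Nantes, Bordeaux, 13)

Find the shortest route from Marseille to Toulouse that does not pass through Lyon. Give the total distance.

20

Comparing a few candidate routes:
Marseille→Rennes→Nantes→Toulouse: 8 + 8 + 11 = 27
Marseille→Rennes→Bordeaux→Toulouse: 8 + 7 + 15 = 30
Marseille→Bordeaux→Nantes→Toulouse: 5 + 13 + 11 = 29
Marseille→Bordeaux→Toulouse: 5 + 15 = 20
Marseille→Nantes→Toulouse: 9 + 11 = 20
Marseille→Bordeaux→Rennes→Nantes→Toulouse: 5 + 7 + 8 + 11 = 31
Best route has total 20.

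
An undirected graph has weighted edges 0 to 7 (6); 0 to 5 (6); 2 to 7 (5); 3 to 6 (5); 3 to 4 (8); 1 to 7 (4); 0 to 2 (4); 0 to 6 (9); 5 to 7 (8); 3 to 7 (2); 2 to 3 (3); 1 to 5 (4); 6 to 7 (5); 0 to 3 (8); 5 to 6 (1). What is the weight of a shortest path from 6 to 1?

5

A few of the 6→1 routes:
6 - 7 - 1: 5 + 4 = 9
6 - 3 - 7 - 1: 5 + 2 + 4 = 11
6 - 5 - 7 - 1: 1 + 8 + 4 = 13
6 - 5 - 1: 1 + 4 = 5
6 - 3 - 2 - 7 - 1: 5 + 3 + 5 + 4 = 17
The minimum is 5.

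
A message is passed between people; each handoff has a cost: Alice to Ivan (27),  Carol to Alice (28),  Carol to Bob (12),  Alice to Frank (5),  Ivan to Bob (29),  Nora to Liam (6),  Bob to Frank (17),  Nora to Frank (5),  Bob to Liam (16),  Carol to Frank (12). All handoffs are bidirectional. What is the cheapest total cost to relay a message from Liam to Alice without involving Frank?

Paths from Liam to Alice avoiding Frank:
Liam -> Bob -> Ivan -> Alice: 16 + 29 + 27 = 72
Liam -> Bob -> Carol -> Alice: 16 + 12 + 28 = 56
Best route has total 56.

56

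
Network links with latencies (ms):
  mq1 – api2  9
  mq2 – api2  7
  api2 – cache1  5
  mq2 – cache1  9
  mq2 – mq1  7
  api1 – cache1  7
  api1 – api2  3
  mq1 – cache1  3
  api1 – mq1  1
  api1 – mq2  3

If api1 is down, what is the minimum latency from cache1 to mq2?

A few of the cache1→mq2 routes:
cache1 -> mq1 -> mq2: 3 + 7 = 10
cache1 -> api2 -> mq2: 5 + 7 = 12
cache1 -> mq1 -> api2 -> mq2: 3 + 9 + 7 = 19
cache1 -> mq2: 9
Shortest: 9 ms.

9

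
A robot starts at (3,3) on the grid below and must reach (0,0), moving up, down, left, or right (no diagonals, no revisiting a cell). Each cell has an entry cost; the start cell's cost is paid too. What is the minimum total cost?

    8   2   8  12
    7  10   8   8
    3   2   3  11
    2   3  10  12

Path r3c3 -> r3c2 -> r2c2 -> r2c1 -> r2c0 -> r1c0 -> r0c0: 12 + 10 + 3 + 2 + 3 + 7 + 8 = 45.

45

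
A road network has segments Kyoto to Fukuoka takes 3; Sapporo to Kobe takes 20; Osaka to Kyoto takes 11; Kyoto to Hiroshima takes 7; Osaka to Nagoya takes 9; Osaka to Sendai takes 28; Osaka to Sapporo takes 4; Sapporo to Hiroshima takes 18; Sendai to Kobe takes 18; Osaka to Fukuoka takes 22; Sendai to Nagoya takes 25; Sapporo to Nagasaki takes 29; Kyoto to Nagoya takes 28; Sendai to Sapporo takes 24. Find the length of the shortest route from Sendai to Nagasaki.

Comparing a few candidate routes:
Sendai-Kobe-Sapporo-Nagasaki: 18 + 20 + 29 = 67
Sendai-Sapporo-Nagasaki: 24 + 29 = 53
Sendai-Nagoya-Osaka-Sapporo-Nagasaki: 25 + 9 + 4 + 29 = 67
Sendai-Osaka-Sapporo-Nagasaki: 28 + 4 + 29 = 61
Shortest: 53.

53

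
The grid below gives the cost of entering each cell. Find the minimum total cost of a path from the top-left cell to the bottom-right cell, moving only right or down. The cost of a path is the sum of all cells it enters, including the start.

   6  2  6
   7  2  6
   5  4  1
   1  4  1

16

Path [0,0] [0,1] [1,1] [2,1] [2,2] [3,2]: 6 + 2 + 2 + 4 + 1 + 1 = 16.
(Top row then right column would cost 22.)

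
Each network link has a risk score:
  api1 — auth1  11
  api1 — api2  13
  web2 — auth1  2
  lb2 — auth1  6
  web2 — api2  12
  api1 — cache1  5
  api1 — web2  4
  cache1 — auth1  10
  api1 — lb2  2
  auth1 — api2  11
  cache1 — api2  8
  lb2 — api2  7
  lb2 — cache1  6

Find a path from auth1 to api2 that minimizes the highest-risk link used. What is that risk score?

7

Checking several routes:
auth1-lb2-api1-cache1-api2: max(6, 2, 5, 8) = 8
auth1-web2-api1-cache1-lb2-api2: max(2, 4, 5, 6, 7) = 7
auth1-lb2-api2: max(6, 7) = 7
auth1-web2-api1-lb2-api2: max(2, 4, 2, 7) = 7
auth1-web2-api1-lb2-cache1-api2: max(2, 4, 2, 6, 8) = 8
auth1-web2-api1-cache1-api2: max(2, 4, 5, 8) = 8
Best route has worst link 7.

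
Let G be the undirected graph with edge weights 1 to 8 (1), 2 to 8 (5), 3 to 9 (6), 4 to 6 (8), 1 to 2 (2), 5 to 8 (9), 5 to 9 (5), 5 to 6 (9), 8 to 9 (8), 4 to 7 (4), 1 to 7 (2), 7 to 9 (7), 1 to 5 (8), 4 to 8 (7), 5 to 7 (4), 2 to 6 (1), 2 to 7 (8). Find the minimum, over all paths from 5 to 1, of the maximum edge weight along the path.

4

Comparing a few candidate routes:
5→7→1: max(4, 2) = 4
5→7→4→8→1: max(4, 4, 7, 1) = 7
5→9→7→1: max(5, 7, 2) = 7
5→7→4→8→2→1: max(4, 4, 7, 5, 2) = 7
5→9→7→4→8→1: max(5, 7, 4, 7, 1) = 7
The minimum achievable maximum is 4.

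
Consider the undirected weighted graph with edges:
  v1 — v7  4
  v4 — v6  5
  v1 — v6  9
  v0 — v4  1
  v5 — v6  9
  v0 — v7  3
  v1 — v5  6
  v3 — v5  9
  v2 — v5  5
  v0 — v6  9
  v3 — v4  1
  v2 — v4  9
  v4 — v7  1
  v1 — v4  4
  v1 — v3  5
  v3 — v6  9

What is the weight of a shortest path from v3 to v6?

6

A few of the v3→v6 routes:
v3 - v4 - v6: 1 + 5 = 6
v3 - v6: 9
v3 - v4 - v0 - v6: 1 + 1 + 9 = 11
v3 - v4 - v7 - v0 - v6: 1 + 1 + 3 + 9 = 14
v3 - v1 - v6: 5 + 9 = 14
v3 - v1 - v4 - v6: 5 + 4 + 5 = 14
Best route has total 6.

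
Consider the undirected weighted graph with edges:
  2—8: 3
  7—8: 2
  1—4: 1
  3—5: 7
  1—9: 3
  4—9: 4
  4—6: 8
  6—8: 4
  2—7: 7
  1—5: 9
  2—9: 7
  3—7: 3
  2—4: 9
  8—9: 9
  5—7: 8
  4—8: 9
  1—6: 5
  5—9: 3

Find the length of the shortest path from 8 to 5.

10

A few of the 8→5 routes:
8-2-9-5: 3 + 7 + 3 = 13
8-7-5: 2 + 8 = 10
8-9-5: 9 + 3 = 12
8-6-1-9-5: 4 + 5 + 3 + 3 = 15
8-7-3-5: 2 + 3 + 7 = 12
Best route has total 10.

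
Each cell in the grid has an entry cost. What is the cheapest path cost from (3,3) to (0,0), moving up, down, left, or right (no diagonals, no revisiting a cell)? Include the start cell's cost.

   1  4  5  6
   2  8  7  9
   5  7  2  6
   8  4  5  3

Cheapest: (3,3) -> (3,2) -> (2,2) -> (2,1) -> (2,0) -> (1,0) -> (0,0)
  3 + 5 + 2 + 7 + 5 + 2 + 1 = 25

25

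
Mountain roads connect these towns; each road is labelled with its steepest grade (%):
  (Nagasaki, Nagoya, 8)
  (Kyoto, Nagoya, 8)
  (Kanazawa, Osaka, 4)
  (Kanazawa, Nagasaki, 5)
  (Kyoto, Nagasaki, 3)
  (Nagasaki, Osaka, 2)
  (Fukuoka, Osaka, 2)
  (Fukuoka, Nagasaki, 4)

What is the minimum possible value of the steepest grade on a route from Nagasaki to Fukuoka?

2

Routes from Nagasaki to Fukuoka:
Nagasaki - Fukuoka: max(4) = 4
Nagasaki - Kanazawa - Osaka - Fukuoka: max(5, 4, 2) = 5
Nagasaki - Osaka - Fukuoka: max(2, 2) = 2
The minimum achievable maximum is 2%.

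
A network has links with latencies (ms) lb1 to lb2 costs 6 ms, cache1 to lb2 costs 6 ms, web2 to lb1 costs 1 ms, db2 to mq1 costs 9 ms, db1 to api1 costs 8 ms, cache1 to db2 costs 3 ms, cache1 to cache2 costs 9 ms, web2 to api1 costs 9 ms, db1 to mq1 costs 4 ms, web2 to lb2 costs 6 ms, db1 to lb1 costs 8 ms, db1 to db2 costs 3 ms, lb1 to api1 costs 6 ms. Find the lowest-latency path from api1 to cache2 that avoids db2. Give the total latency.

Routes from api1 to cache2 avoiding db2:
api1 -> web2 -> lb2 -> cache1 -> cache2: 9 + 6 + 6 + 9 = 30
api1 -> db1 -> lb1 -> web2 -> lb2 -> cache1 -> cache2: 8 + 8 + 1 + 6 + 6 + 9 = 38
api1 -> lb1 -> lb2 -> cache1 -> cache2: 6 + 6 + 6 + 9 = 27
api1 -> db1 -> lb1 -> lb2 -> cache1 -> cache2: 8 + 8 + 6 + 6 + 9 = 37
api1 -> lb1 -> web2 -> lb2 -> cache1 -> cache2: 6 + 1 + 6 + 6 + 9 = 28
api1 -> web2 -> lb1 -> lb2 -> cache1 -> cache2: 9 + 1 + 6 + 6 + 9 = 31
Shortest: 27 ms.

27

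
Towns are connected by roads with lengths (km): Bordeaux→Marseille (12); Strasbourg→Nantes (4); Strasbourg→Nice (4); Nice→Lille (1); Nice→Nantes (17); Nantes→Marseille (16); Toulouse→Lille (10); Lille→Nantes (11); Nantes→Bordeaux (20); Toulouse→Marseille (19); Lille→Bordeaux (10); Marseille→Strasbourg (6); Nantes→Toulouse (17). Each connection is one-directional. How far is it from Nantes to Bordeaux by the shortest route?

Paths from Nantes to Bordeaux:
Nantes → Toulouse → Marseille → Strasbourg → Nice → Lille → Bordeaux: 17 + 19 + 6 + 4 + 1 + 10 = 57
Nantes → Marseille → Strasbourg → Nice → Lille → Bordeaux: 16 + 6 + 4 + 1 + 10 = 37
Nantes → Bordeaux: 20
Nantes → Toulouse → Lille → Bordeaux: 17 + 10 + 10 = 37
Best route has total 20 km.

20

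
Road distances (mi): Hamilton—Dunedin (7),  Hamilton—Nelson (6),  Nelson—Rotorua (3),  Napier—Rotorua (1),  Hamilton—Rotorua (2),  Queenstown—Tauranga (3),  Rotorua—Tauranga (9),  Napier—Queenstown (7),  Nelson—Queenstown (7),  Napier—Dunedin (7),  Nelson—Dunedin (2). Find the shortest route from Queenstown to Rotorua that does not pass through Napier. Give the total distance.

10

Candidate routes:
Queenstown -> Nelson -> Dunedin -> Hamilton -> Rotorua: 7 + 2 + 7 + 2 = 18
Queenstown -> Nelson -> Rotorua: 7 + 3 = 10
Queenstown -> Nelson -> Hamilton -> Rotorua: 7 + 6 + 2 = 15
Queenstown -> Tauranga -> Rotorua: 3 + 9 = 12
Shortest: 10 mi.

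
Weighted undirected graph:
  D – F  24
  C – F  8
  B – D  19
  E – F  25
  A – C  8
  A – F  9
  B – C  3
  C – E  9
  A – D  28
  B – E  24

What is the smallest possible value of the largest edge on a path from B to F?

8

Comparing a few candidate routes:
B → C → F: max(3, 8) = 8
B → E → C → F: max(24, 9, 8) = 24
B → C → A → F: max(3, 8, 9) = 9
The minimum achievable maximum is 8.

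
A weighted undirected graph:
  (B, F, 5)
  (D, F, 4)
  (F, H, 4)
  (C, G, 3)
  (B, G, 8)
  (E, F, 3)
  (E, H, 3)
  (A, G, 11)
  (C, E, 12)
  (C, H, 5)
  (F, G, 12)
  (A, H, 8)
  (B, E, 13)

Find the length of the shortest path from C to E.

8

Some routes from C to E:
C → G → F → E: 3 + 12 + 3 = 18
C → G → F → H → E: 3 + 12 + 4 + 3 = 22
C → H → E: 5 + 3 = 8
C → H → F → E: 5 + 4 + 3 = 12
C → E: 12
C → G → B → F → E: 3 + 8 + 5 + 3 = 19
Best route has total 8.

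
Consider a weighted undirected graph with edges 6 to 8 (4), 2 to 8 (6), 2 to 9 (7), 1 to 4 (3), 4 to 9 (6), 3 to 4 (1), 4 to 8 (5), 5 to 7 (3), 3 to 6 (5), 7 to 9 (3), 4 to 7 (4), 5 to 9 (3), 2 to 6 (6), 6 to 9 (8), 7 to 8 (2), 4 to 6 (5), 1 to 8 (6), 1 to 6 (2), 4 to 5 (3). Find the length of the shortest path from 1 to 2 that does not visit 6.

A few of the 1→2 routes:
1-4-9-2: 3 + 6 + 7 = 16
1-4-7-8-2: 3 + 4 + 2 + 6 = 15
1-4-8-2: 3 + 5 + 6 = 14
1-8-2: 6 + 6 = 12
1-4-5-9-2: 3 + 3 + 3 + 7 = 16
Shortest: 12.

12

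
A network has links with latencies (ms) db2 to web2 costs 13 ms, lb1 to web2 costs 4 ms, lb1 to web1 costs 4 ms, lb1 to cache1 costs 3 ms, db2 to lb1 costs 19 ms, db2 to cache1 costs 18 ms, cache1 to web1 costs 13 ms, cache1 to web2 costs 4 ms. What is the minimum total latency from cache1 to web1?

A few of the cache1→web1 routes:
cache1 - web1: 13
cache1 - web2 - lb1 - web1: 4 + 4 + 4 = 12
cache1 - lb1 - web1: 3 + 4 = 7
Best route has total 7 ms.

7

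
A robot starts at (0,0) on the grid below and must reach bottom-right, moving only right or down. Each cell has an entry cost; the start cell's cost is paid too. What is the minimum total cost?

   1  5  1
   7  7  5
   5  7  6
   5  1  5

23

Path (0,0)→(0,1)→(0,2)→(1,2)→(2,2)→(3,2): 1 + 5 + 1 + 5 + 6 + 5 = 23.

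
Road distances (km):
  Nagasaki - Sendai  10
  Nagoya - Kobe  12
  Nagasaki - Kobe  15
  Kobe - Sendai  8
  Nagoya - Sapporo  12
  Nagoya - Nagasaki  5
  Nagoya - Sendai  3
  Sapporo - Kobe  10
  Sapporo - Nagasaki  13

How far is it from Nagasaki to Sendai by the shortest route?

Comparing a few candidate routes:
Nagasaki-Nagoya-Sendai: 5 + 3 = 8
Nagasaki-Sendai: 10
Nagasaki-Sapporo-Nagoya-Sendai: 13 + 12 + 3 = 28
Nagasaki-Kobe-Nagoya-Sendai: 15 + 12 + 3 = 30
Nagasaki-Nagoya-Kobe-Sendai: 5 + 12 + 8 = 25
Nagasaki-Kobe-Sendai: 15 + 8 = 23
The minimum is 8 km.

8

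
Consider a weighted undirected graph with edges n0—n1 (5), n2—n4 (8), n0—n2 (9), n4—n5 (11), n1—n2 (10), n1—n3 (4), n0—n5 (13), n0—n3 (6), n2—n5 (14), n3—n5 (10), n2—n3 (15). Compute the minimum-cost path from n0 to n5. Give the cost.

Checking several routes:
n0 → n2 → n5: 9 + 14 = 23
n0 → n1 → n3 → n5: 5 + 4 + 10 = 19
n0 → n2 → n4 → n5: 9 + 8 + 11 = 28
n0 → n5: 13
n0 → n3 → n5: 6 + 10 = 16
The minimum is 13.

13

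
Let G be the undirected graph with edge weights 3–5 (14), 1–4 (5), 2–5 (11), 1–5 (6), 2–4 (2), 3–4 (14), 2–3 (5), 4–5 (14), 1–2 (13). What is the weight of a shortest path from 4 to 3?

7

Comparing a few candidate routes:
4 -> 3: 14
4 -> 1 -> 2 -> 3: 5 + 13 + 5 = 23
4 -> 1 -> 5 -> 3: 5 + 6 + 14 = 25
4 -> 2 -> 3: 2 + 5 = 7
Best route has total 7.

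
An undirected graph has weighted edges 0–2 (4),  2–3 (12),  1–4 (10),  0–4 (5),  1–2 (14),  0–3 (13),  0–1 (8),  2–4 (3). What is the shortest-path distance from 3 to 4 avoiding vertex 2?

Routes from 3 to 4 avoiding 2:
3 - 0 - 4: 13 + 5 = 18
3 - 0 - 1 - 4: 13 + 8 + 10 = 31
Shortest: 18.

18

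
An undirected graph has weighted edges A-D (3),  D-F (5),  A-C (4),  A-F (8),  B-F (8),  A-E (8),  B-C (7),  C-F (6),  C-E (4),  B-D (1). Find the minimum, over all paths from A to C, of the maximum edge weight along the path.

4

Checking several routes:
A→D→F→B→C: max(3, 5, 8, 7) = 8
A→D→F→C: max(3, 5, 6) = 6
A→D→B→C: max(3, 1, 7) = 7
A→C: max(4) = 4
Smallest bottleneck: 4.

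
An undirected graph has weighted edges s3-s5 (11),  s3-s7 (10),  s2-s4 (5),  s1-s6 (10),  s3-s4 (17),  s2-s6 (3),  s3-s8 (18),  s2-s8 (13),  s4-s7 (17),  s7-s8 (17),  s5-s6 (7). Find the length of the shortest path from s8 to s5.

23

Checking several routes:
s8 -> s3 -> s5: 18 + 11 = 29
s8 -> s7 -> s3 -> s5: 17 + 10 + 11 = 38
s8 -> s7 -> s4 -> s2 -> s6 -> s5: 17 + 17 + 5 + 3 + 7 = 49
s8 -> s2 -> s4 -> s3 -> s5: 13 + 5 + 17 + 11 = 46
s8 -> s2 -> s6 -> s5: 13 + 3 + 7 = 23
s8 -> s3 -> s4 -> s2 -> s6 -> s5: 18 + 17 + 5 + 3 + 7 = 50
Shortest: 23.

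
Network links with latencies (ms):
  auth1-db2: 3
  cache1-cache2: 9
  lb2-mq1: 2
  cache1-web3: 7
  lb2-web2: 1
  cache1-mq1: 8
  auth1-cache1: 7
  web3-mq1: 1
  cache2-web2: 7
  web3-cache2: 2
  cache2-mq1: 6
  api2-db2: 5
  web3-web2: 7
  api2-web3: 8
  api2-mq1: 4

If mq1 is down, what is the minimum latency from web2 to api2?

15

Checking several routes:
web2 - cache2 - web3 - api2: 7 + 2 + 8 = 17
web2 - web3 - api2: 7 + 8 = 15
web2 - web3 - cache1 - auth1 - db2 - api2: 7 + 7 + 7 + 3 + 5 = 29
The minimum is 15 ms.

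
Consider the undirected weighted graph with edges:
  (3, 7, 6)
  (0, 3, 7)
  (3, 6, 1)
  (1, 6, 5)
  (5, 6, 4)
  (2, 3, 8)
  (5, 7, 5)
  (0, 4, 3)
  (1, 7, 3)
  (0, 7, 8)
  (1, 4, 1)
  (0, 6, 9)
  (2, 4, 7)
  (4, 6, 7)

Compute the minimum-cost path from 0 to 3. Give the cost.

A few of the 0→3 routes:
0 - 6 - 3: 9 + 1 = 10
0 - 4 - 1 - 6 - 3: 3 + 1 + 5 + 1 = 10
0 - 4 - 6 - 3: 3 + 7 + 1 = 11
0 - 7 - 3: 8 + 6 = 14
0 - 4 - 1 - 7 - 3: 3 + 1 + 3 + 6 = 13
0 - 3: 7
The minimum is 7.

7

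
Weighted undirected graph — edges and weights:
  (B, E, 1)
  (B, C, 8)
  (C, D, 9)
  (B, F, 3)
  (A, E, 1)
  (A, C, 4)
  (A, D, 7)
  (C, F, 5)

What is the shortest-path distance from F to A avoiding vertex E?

9

Paths from F to A avoiding E:
F-B-C-D-A: 3 + 8 + 9 + 7 = 27
F-B-C-A: 3 + 8 + 4 = 15
F-C-D-A: 5 + 9 + 7 = 21
F-C-A: 5 + 4 = 9
The minimum is 9.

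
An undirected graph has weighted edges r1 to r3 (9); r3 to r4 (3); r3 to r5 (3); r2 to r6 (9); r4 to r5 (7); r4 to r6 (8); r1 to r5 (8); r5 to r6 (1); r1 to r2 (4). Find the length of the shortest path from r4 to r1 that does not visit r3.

15

Candidate routes:
r4 - r6 - r2 - r1: 8 + 9 + 4 = 21
r4 - r5 - r6 - r2 - r1: 7 + 1 + 9 + 4 = 21
r4 - r6 - r5 - r1: 8 + 1 + 8 = 17
r4 - r5 - r1: 7 + 8 = 15
Shortest: 15.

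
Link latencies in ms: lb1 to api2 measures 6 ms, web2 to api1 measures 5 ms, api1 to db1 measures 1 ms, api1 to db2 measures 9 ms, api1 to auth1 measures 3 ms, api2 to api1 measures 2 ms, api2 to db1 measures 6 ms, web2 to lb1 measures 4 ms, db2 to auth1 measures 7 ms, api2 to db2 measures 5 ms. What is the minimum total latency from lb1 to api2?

Candidate routes:
lb1-web2-api1-auth1-db2-api2: 4 + 5 + 3 + 7 + 5 = 24
lb1-web2-api1-db2-api2: 4 + 5 + 9 + 5 = 23
lb1-api2: 6
lb1-web2-api1-api2: 4 + 5 + 2 = 11
lb1-web2-api1-db1-api2: 4 + 5 + 1 + 6 = 16
The minimum is 6 ms.

6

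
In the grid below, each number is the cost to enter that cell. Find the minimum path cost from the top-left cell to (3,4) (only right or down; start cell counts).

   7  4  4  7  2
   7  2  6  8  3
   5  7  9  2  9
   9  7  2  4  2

Take [0,0] → [0,1] → [1,1] → [1,2] → [1,3] → [2,3] → [3,3] → [3,4] for a total of 7 + 4 + 2 + 6 + 8 + 2 + 4 + 2 = 35.
For comparison, the top-then-right route costs 38.

35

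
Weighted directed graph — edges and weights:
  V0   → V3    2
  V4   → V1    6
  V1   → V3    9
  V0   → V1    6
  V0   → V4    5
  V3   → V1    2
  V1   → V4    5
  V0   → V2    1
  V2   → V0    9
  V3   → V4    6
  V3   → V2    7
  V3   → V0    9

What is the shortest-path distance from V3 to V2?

Routes from V3 to V2:
V3→V2: 7
V3→V0→V2: 9 + 1 = 10
The minimum is 7.

7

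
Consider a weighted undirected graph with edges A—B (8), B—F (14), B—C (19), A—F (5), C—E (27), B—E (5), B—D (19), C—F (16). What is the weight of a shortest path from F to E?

18

Comparing a few candidate routes:
F-B-E: 14 + 5 = 19
F-A-B-E: 5 + 8 + 5 = 18
F-C-E: 16 + 27 = 43
F-C-B-E: 16 + 19 + 5 = 40
The minimum is 18.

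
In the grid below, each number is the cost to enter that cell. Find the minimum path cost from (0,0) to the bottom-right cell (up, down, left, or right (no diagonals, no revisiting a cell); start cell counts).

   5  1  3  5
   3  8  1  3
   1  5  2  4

Cheapest: r0c0→r0c1→r0c2→r1c2→r2c2→r2c3
  5 + 1 + 3 + 1 + 2 + 4 = 16

16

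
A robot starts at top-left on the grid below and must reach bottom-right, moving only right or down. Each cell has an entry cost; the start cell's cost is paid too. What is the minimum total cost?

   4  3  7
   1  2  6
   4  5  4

Cheapest: (0,0) (1,0) (1,1) (2,1) (2,2)
  4 + 1 + 2 + 5 + 4 = 16
(Top row then right column would cost 24.)

16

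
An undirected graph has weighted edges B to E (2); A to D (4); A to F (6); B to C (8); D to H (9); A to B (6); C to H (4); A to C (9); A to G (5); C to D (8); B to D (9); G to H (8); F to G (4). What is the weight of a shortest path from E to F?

14

Checking several routes:
E → B → C → A → F: 2 + 8 + 9 + 6 = 25
E → B → D → A → F: 2 + 9 + 4 + 6 = 21
E → B → A → F: 2 + 6 + 6 = 14
E → B → C → H → G → F: 2 + 8 + 4 + 8 + 4 = 26
E → B → A → G → F: 2 + 6 + 5 + 4 = 17
E → B → D → A → G → F: 2 + 9 + 4 + 5 + 4 = 24
Shortest: 14.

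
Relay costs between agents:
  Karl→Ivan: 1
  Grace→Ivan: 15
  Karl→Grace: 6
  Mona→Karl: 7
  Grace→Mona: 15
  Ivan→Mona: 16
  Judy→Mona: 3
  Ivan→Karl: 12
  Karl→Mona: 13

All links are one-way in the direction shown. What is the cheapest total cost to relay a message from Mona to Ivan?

Paths from Mona to Ivan:
Mona -> Karl -> Ivan: 7 + 1 = 8
Mona -> Karl -> Grace -> Ivan: 7 + 6 + 15 = 28
Best route has total 8.

8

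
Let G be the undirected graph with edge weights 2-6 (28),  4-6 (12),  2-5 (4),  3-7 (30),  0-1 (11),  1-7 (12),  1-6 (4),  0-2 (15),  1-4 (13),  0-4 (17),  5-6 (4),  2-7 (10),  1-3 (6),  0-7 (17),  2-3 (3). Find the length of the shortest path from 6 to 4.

A few of the 6→4 routes:
6 - 1 - 0 - 4: 4 + 11 + 17 = 32
6 - 4: 12
6 - 1 - 4: 4 + 13 = 17
6 - 5 - 2 - 3 - 1 - 4: 4 + 4 + 3 + 6 + 13 = 30
Shortest: 12.

12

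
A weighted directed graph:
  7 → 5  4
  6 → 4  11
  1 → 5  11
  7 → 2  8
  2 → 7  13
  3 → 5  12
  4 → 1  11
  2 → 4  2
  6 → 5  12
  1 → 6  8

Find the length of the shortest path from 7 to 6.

Candidate routes:
7 - 2 - 4 - 1 - 6: 8 + 2 + 11 + 8 = 29
The minimum is 29.

29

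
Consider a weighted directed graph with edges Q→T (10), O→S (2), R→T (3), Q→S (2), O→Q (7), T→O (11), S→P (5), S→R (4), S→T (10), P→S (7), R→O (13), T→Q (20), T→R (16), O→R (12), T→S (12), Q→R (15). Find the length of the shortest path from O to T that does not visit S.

Paths from O to T avoiding S:
O→Q→R→T: 7 + 15 + 3 = 25
O→R→T: 12 + 3 = 15
O→Q→T: 7 + 10 = 17
Shortest: 15.

15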